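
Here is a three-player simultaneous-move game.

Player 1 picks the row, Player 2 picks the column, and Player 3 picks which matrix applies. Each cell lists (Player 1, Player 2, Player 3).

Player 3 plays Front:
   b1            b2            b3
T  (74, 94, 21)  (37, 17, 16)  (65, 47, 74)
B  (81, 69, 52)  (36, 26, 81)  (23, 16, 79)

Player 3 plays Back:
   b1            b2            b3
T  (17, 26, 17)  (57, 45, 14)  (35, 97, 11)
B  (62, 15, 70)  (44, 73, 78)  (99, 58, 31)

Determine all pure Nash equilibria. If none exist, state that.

Check each profile: it is a Nash equilibrium iff no player can strictly gain by switching unilaterally.
(T, b1, Front): Player 1 can switch to B (74 → 81). Not NE.
(T, b1, Back): Player 1 can switch to B (17 → 62). Not NE.
(T, b2, Front): Player 2 can switch to b1 (17 → 94). Not NE.
(T, b2, Back): Player 2 can switch to b3 (45 → 97). Not NE.
(T, b3, Front): Player 2 can switch to b1 (47 → 94). Not NE.
(T, b3, Back): Player 1 can switch to B (35 → 99). Not NE.
(B, b1, Front): Player 3 can switch to Back (52 → 70). Not NE.
(B, b1, Back): Player 2 can switch to b2 (15 → 73). Not NE.
(B, b2, Front): Player 1 can switch to T (36 → 37). Not NE.
(B, b2, Back): Player 1 can switch to T (44 → 57). Not NE.
(B, b3, Front): Player 1 can switch to T (23 → 65). Not NE.
(B, b3, Back): Player 2 can switch to b2 (58 → 73). Not NE.

This game has no pure Nash equilibrium.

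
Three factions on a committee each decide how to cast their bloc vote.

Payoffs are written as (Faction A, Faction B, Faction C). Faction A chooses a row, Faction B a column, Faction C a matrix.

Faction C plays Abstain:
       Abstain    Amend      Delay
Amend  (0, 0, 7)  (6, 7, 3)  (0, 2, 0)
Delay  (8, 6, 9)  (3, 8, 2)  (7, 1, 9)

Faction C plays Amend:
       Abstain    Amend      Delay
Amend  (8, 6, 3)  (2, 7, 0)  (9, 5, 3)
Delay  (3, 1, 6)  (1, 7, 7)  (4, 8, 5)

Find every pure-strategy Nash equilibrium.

Mark each player's best response to every combination of opponents' strategies; a profile where every player is best-responding is a pure Nash equilibrium.
Faction A against (Abstain, Abstain): payoffs 0, 8 → best response Delay.
Faction A against (Abstain, Amend): payoffs 8, 3 → best response Amend.
Faction A against (Amend, Abstain): payoffs 6, 3 → best response Amend.
Faction A against (Amend, Amend): payoffs 2, 1 → best response Amend.
Faction A against (Delay, Abstain): payoffs 0, 7 → best response Delay.
Faction A against (Delay, Amend): payoffs 9, 4 → best response Amend.
Faction B against (Amend, Abstain): payoffs 0, 7, 2 → best response Amend.
Faction B against (Amend, Amend): payoffs 6, 7, 5 → best response Amend.
Faction B against (Delay, Abstain): payoffs 6, 8, 1 → best response Amend.
Faction B against (Delay, Amend): payoffs 1, 7, 8 → best response Delay.
Faction C against (Amend, Abstain): payoffs 7, 3 → best response Abstain.
Faction C against (Amend, Amend): payoffs 3, 0 → best response Abstain.
Faction C against (Amend, Delay): payoffs 0, 3 → best response Amend.
Faction C against (Delay, Abstain): payoffs 9, 6 → best response Abstain.
Faction C against (Delay, Amend): payoffs 2, 7 → best response Amend.
Faction C against (Delay, Delay): payoffs 9, 5 → best response Abstain.
Mutual best responses: (Amend, Amend, Abstain).

(Amend, Amend, Abstain)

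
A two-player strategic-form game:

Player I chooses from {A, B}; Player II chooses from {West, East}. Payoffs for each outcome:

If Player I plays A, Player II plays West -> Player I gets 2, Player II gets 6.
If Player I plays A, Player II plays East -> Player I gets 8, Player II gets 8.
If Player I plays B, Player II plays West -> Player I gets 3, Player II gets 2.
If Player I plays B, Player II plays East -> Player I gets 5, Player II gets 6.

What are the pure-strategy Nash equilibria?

The unique pure-strategy Nash equilibrium is (A, East).

(A, West): Player I can switch to B (2 → 3). Not NE.
(A, East): Player I gets 8, best alternative 5; Player II gets 8, best alternative 6. No profitable deviation — NE.
(B, West): Player II can switch to East (2 → 6). Not NE.
(B, East): Player I can switch to A (5 → 8). Not NE.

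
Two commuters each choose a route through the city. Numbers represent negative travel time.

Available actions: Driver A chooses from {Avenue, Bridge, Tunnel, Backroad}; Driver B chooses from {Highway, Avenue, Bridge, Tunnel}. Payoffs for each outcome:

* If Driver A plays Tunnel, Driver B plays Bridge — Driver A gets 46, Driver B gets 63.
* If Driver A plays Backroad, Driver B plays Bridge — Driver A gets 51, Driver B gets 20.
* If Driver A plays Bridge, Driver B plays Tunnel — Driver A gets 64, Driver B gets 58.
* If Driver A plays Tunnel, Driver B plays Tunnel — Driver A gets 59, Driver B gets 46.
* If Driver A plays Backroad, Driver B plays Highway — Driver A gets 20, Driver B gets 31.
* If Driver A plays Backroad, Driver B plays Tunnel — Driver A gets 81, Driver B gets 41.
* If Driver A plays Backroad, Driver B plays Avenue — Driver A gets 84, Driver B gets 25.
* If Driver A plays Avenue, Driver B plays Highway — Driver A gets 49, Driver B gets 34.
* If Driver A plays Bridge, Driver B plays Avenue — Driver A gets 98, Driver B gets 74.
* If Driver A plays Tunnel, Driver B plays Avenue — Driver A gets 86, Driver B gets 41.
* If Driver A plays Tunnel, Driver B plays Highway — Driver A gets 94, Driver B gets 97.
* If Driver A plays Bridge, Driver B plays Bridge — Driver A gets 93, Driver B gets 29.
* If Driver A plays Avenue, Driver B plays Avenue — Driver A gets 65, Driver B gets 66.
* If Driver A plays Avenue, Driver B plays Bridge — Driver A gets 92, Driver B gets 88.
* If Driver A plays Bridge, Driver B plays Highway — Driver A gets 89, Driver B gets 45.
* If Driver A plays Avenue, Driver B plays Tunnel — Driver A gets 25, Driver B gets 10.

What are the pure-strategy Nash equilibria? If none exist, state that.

Check each profile: it is a Nash equilibrium iff no player can strictly gain by switching unilaterally.
(Avenue, Highway): Driver A can switch to Bridge (49 → 89). Not NE.
(Avenue, Avenue): Driver A can switch to Bridge (65 → 98). Not NE.
(Avenue, Bridge): Driver A can switch to Bridge (92 → 93). Not NE.
(Avenue, Tunnel): Driver A can switch to Bridge (25 → 64). Not NE.
(Bridge, Highway): Driver A can switch to Tunnel (89 → 94). Not NE.
(Bridge, Avenue): Driver A gets 98, best alternative 86; Driver B gets 74, best alternative 58. No profitable deviation — NE.
(Bridge, Bridge): Driver B can switch to Highway (29 → 45). Not NE.
(Bridge, Tunnel): Driver A can switch to Backroad (64 → 81). Not NE.
(Tunnel, Highway): Driver A gets 94, best alternative 89; Driver B gets 97, best alternative 63. No profitable deviation — NE.
(Tunnel, Avenue): Driver A can switch to Bridge (86 → 98). Not NE.
(Tunnel, Bridge): Driver A can switch to Avenue (46 → 92). Not NE.
(Tunnel, Tunnel): Driver A can switch to Bridge (59 → 64). Not NE.
(Backroad, Tunnel): Driver A gets 81, best alternative 64; Driver B gets 41, best alternative 31. No profitable deviation — NE.
(The remaining 3 profiles each have a profitable deviation by the same check.)

The pure Nash equilibria are (Bridge, Avenue) and (Tunnel, Highway) and (Backroad, Tunnel).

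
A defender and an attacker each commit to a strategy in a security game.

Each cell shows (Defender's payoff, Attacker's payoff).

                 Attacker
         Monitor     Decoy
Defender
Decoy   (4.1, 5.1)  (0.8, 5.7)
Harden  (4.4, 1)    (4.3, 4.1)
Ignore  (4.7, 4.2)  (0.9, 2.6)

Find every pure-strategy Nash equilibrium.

The pure Nash equilibria are (Harden, Decoy), (Ignore, Monitor).

Defender against Monitor: payoffs 4.1, 4.4, 4.7 → best response Ignore.
Defender against Decoy: payoffs 0.8, 4.3, 0.9 → best response Harden.
Attacker against Decoy: payoffs 5.1, 5.7 → best response Decoy.
Attacker against Harden: payoffs 1, 4.1 → best response Decoy.
Attacker against Ignore: payoffs 4.2, 2.6 → best response Monitor.
Mutual best responses: (Harden, Decoy); (Ignore, Monitor).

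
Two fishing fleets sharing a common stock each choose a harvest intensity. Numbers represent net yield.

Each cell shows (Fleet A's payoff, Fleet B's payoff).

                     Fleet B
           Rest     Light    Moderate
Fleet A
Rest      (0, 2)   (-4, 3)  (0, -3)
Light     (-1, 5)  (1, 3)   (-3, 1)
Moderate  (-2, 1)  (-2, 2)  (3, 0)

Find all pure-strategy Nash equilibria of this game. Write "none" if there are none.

There is no pure-strategy Nash equilibrium.

Fleet A against Rest: payoffs 0, -1, -2 → best response Rest.
Fleet A against Light: payoffs -4, 1, -2 → best response Light.
Fleet A against Moderate: payoffs 0, -3, 3 → best response Moderate.
Fleet B against Rest: payoffs 2, 3, -3 → best response Light.
Fleet B against Light: payoffs 5, 3, 1 → best response Rest.
Fleet B against Moderate: payoffs 1, 2, 0 → best response Light.
No profile is a mutual best response for all players.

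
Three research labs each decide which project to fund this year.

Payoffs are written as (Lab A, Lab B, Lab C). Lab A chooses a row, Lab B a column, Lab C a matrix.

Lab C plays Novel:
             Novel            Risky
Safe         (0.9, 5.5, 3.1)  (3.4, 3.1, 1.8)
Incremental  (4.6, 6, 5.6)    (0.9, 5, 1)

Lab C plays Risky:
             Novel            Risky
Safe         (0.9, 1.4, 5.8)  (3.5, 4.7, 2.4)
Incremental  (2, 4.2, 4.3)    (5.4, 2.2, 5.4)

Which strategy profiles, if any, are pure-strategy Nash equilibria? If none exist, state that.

Lab A against (Novel, Novel): payoffs 0.9, 4.6 → best response Incremental.
Lab A against (Novel, Risky): payoffs 0.9, 2 → best response Incremental.
Lab A against (Risky, Novel): payoffs 3.4, 0.9 → best response Safe.
Lab A against (Risky, Risky): payoffs 3.5, 5.4 → best response Incremental.
Lab B against (Safe, Novel): payoffs 5.5, 3.1 → best response Novel.
Lab B against (Safe, Risky): payoffs 1.4, 4.7 → best response Risky.
Lab B against (Incremental, Novel): payoffs 6, 5 → best response Novel.
Lab B against (Incremental, Risky): payoffs 4.2, 2.2 → best response Novel.
Lab C against (Safe, Novel): payoffs 3.1, 5.8 → best response Risky.
Lab C against (Safe, Risky): payoffs 1.8, 2.4 → best response Risky.
Lab C against (Incremental, Novel): payoffs 5.6, 4.3 → best response Novel.
Lab C against (Incremental, Risky): payoffs 1, 5.4 → best response Risky.
Mutual best responses: (Incremental, Novel, Novel).

Pure NE: (Incremental, Novel, Novel)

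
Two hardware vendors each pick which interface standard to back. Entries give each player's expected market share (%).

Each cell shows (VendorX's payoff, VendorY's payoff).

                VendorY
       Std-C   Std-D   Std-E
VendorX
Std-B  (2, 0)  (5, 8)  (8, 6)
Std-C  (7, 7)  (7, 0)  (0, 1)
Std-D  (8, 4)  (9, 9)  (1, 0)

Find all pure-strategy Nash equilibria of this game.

For each player, find the best response to each opponent profile; mutual best responses are the pure NE.
VendorX against Std-C: payoffs 2, 7, 8 → best response Std-D.
VendorX against Std-D: payoffs 5, 7, 9 → best response Std-D.
VendorX against Std-E: payoffs 8, 0, 1 → best response Std-B.
VendorY against Std-B: payoffs 0, 8, 6 → best response Std-D.
VendorY against Std-C: payoffs 7, 0, 1 → best response Std-C.
VendorY against Std-D: payoffs 4, 9, 0 → best response Std-D.
Mutual best responses: (Std-D, Std-D).

(Std-D, Std-D)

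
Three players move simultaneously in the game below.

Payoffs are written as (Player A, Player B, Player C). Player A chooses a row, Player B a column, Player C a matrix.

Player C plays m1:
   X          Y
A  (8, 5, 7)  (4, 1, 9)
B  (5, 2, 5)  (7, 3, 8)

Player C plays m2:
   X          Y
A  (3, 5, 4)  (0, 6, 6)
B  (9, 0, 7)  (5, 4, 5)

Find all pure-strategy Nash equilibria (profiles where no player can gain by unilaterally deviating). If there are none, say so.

Pure-strategy Nash equilibria: (A, X, m1); (B, Y, m1)

(A, X, m1): Player A gets 8, best alternative 5; Player B gets 5, best alternative 1; Player C gets 7, best alternative 4. No profitable deviation — NE.
(A, X, m2): Player A can switch to B (3 → 9). Not NE.
(A, Y, m1): Player A can switch to B (4 → 7). Not NE.
(A, Y, m2): Player A can switch to B (0 → 5). Not NE.
(B, X, m1): Player A can switch to A (5 → 8). Not NE.
(B, X, m2): Player B can switch to Y (0 → 4). Not NE.
(B, Y, m1): Player A gets 7, best alternative 4; Player B gets 3, best alternative 2; Player C gets 8, best alternative 5. No profitable deviation — NE.
(B, Y, m2): Player C can switch to m1 (5 → 8). Not NE.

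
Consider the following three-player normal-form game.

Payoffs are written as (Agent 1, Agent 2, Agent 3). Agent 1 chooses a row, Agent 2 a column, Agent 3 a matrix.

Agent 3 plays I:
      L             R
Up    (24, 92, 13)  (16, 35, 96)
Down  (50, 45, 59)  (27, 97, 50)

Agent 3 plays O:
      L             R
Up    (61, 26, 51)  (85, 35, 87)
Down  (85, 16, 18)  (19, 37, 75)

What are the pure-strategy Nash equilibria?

This game has no pure Nash equilibrium.

For each strategy profile, look for a profitable unilateral deviation.
(Up, L, I): Agent 1 can switch to Down (24 → 50). Not NE.
(Up, L, O): Agent 1 can switch to Down (61 → 85). Not NE.
(Up, R, I): Agent 1 can switch to Down (16 → 27). Not NE.
(Up, R, O): Agent 3 can switch to I (87 → 96). Not NE.
(Down, L, I): Agent 2 can switch to R (45 → 97). Not NE.
(Down, L, O): Agent 2 can switch to R (16 → 37). Not NE.
(Down, R, I): Agent 3 can switch to O (50 → 75). Not NE.
(Down, R, O): Agent 1 can switch to Up (19 → 85). Not NE.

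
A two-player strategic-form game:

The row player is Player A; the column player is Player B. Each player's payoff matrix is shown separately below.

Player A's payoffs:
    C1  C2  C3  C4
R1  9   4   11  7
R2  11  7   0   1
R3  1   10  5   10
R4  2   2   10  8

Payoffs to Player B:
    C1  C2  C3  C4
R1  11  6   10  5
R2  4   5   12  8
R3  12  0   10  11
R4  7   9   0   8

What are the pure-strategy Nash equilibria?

There is no pure-strategy Nash equilibrium.

(R1, C1): Player A can switch to R2 (9 → 11). Not NE.
(R1, C2): Player A can switch to R2 (4 → 7). Not NE.
(R1, C3): Player B can switch to C1 (10 → 11). Not NE.
(R1, C4): Player A can switch to R3 (7 → 10). Not NE.
(R2, C1): Player B can switch to C2 (4 → 5). Not NE.
(R2, C2): Player A can switch to R3 (7 → 10). Not NE.
(The remaining 10 profiles each have a profitable deviation by the same check.)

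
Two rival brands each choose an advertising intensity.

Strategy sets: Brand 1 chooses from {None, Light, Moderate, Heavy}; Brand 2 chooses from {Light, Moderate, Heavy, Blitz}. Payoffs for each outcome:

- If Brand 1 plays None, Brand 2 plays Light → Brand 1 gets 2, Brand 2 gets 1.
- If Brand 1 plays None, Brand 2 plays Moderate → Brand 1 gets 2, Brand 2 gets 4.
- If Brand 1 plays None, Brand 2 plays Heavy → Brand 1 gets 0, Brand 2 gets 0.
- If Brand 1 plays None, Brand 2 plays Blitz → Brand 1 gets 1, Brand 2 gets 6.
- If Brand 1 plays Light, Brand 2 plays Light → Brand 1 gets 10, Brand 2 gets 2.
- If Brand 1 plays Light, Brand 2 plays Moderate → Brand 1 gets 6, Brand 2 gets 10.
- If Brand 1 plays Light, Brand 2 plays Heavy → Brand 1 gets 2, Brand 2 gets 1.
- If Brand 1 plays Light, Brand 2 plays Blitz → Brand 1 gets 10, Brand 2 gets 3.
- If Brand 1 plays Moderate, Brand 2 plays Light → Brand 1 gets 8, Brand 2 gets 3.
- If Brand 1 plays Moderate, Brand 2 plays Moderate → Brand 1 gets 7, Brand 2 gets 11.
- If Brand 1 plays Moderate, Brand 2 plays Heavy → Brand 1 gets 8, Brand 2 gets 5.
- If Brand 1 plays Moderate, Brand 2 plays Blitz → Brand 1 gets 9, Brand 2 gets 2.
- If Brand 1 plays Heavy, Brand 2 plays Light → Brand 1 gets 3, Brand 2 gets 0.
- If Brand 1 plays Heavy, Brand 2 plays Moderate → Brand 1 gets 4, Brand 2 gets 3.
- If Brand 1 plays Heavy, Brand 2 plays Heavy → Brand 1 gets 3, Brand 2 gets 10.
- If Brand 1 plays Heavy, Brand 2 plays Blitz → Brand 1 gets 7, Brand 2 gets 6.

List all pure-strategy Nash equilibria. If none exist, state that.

The unique pure-strategy Nash equilibrium is (Moderate, Moderate).

Check each profile: it is a Nash equilibrium iff no player can strictly gain by switching unilaterally.
(None, Light): Brand 1 can switch to Light (2 → 10). Not NE.
(None, Moderate): Brand 1 can switch to Light (2 → 6). Not NE.
(None, Heavy): Brand 1 can switch to Light (0 → 2). Not NE.
(None, Blitz): Brand 1 can switch to Light (1 → 10). Not NE.
(Light, Light): Brand 2 can switch to Moderate (2 → 10). Not NE.
(Light, Moderate): Brand 1 can switch to Moderate (6 → 7). Not NE.
(Light, Heavy): Brand 1 can switch to Moderate (2 → 8). Not NE.
(Light, Blitz): Brand 2 can switch to Moderate (3 → 10). Not NE.
(Moderate, Light): Brand 1 can switch to Light (8 → 10). Not NE.
(Moderate, Moderate): Brand 1 gets 7, best alternative 6; Brand 2 gets 11, best alternative 5. No profitable deviation — NE.
(Moderate, Heavy): Brand 2 can switch to Moderate (5 → 11). Not NE.
(The remaining 5 profiles each have a profitable deviation by the same check.)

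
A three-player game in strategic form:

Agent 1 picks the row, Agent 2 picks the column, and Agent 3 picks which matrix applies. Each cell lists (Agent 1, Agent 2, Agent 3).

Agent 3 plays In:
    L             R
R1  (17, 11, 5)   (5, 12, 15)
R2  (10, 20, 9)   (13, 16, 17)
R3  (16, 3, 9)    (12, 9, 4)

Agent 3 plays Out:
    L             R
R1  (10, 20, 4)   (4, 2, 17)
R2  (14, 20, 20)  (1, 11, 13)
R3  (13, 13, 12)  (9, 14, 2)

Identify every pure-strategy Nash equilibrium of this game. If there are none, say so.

(R2, L, Out)

(R1, L, In): Agent 2 can switch to R (11 → 12). Not NE.
(R1, L, Out): Agent 1 can switch to R2 (10 → 14). Not NE.
(R1, R, In): Agent 1 can switch to R2 (5 → 13). Not NE.
(R1, R, Out): Agent 1 can switch to R3 (4 → 9). Not NE.
(R2, L, In): Agent 1 can switch to R1 (10 → 17). Not NE.
(R2, L, Out): Agent 1 gets 14, best alternative 13; Agent 2 gets 20, best alternative 11; Agent 3 gets 20, best alternative 9. No profitable deviation — NE.
(R2, R, In): Agent 2 can switch to L (16 → 20). Not NE.
(R2, R, Out): Agent 1 can switch to R1 (1 → 4). Not NE.
(R3, L, In): Agent 1 can switch to R1 (16 → 17). Not NE.
(R3, L, Out): Agent 1 can switch to R2 (13 → 14). Not NE.
(R3, R, In): Agent 1 can switch to R2 (12 → 13). Not NE.
(R3, R, Out): Agent 3 can switch to In (2 → 4). Not NE.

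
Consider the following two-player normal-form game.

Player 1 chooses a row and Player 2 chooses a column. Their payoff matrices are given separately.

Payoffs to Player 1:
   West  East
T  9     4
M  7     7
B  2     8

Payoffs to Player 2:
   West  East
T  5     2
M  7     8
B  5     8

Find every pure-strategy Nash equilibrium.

(T, West): Player 1 gets 9, best alternative 7; Player 2 gets 5, best alternative 2. No profitable deviation — NE.
(T, East): Player 1 can switch to M (4 → 7). Not NE.
(M, West): Player 1 can switch to T (7 → 9). Not NE.
(M, East): Player 1 can switch to B (7 → 8). Not NE.
(B, West): Player 1 can switch to T (2 → 9). Not NE.
(B, East): Player 1 gets 8, best alternative 7; Player 2 gets 8, best alternative 5. No profitable deviation — NE.

(T, West) and (B, East)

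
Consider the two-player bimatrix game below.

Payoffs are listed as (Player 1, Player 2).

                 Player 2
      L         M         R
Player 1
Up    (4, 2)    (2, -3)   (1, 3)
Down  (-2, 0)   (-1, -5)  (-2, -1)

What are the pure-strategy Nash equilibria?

(Up, R)

Player 1 against L: payoffs 4, -2 → best response Up.
Player 1 against M: payoffs 2, -1 → best response Up.
Player 1 against R: payoffs 1, -2 → best response Up.
Player 2 against Up: payoffs 2, -3, 3 → best response R.
Player 2 against Down: payoffs 0, -5, -1 → best response L.
Mutual best responses: (Up, R).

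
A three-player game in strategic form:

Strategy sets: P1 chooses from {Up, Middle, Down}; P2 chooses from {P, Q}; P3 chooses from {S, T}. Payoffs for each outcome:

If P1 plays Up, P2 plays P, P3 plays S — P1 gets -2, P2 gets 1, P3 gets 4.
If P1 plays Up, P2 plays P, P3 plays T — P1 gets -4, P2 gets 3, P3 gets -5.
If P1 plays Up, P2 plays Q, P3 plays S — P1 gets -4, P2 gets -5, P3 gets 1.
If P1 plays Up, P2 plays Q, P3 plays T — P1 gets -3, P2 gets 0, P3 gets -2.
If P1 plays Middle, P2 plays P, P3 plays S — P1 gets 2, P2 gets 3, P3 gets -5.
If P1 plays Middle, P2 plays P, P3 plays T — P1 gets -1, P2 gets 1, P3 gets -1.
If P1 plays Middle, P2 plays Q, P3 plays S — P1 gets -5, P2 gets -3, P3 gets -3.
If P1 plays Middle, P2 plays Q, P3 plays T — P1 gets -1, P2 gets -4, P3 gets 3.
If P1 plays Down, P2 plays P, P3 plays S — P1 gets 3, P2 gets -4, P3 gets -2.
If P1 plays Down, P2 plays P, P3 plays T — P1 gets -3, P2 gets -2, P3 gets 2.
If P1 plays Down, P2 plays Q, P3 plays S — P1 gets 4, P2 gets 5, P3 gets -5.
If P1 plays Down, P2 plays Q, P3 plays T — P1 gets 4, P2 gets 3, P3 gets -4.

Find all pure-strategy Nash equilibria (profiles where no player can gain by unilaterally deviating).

(Middle, P, T) and (Down, Q, T)

P1 against (P, S): payoffs -2, 2, 3 → best response Down.
P1 against (P, T): payoffs -4, -1, -3 → best response Middle.
P1 against (Q, S): payoffs -4, -5, 4 → best response Down.
P1 against (Q, T): payoffs -3, -1, 4 → best response Down.
P2 against (Up, S): payoffs 1, -5 → best response P.
P2 against (Up, T): payoffs 3, 0 → best response P.
P2 against (Middle, S): payoffs 3, -3 → best response P.
P2 against (Middle, T): payoffs 1, -4 → best response P.
P2 against (Down, S): payoffs -4, 5 → best response Q.
P2 against (Down, T): payoffs -2, 3 → best response Q.
P3 against (Up, P): payoffs 4, -5 → best response S.
P3 against (Up, Q): payoffs 1, -2 → best response S.
P3 against (Middle, P): payoffs -5, -1 → best response T.
P3 against (Middle, Q): payoffs -3, 3 → best response T.
P3 against (Down, P): payoffs -2, 2 → best response T.
P3 against (Down, Q): payoffs -5, -4 → best response T.
Mutual best responses: (Middle, P, T); (Down, Q, T).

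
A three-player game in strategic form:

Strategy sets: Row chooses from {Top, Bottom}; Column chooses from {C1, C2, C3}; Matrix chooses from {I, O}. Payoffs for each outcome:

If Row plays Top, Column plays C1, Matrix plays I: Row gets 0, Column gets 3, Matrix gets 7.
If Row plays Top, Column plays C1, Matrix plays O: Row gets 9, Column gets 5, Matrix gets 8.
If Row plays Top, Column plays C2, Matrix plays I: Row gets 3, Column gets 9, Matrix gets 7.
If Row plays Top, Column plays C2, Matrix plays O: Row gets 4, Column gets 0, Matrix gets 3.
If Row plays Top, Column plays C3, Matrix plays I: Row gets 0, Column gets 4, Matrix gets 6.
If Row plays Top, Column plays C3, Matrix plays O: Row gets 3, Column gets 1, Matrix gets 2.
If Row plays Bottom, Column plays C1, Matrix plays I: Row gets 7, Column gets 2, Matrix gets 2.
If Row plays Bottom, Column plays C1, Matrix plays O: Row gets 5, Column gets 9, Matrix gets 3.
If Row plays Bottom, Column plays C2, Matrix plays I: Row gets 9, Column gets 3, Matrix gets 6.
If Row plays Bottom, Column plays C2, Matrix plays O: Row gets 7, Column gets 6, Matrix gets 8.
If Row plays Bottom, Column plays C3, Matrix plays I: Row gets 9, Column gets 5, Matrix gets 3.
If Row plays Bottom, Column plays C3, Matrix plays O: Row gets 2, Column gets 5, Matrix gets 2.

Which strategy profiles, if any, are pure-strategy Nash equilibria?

Pure-strategy Nash equilibria: (Top, C1, O) and (Bottom, C3, I)

Check each profile: it is a Nash equilibrium iff no player can strictly gain by switching unilaterally.
(Top, C1, I): Row can switch to Bottom (0 → 7). Not NE.
(Top, C1, O): Row gets 9, best alternative 5; Column gets 5, best alternative 1; Matrix gets 8, best alternative 7. No profitable deviation — NE.
(Top, C2, I): Row can switch to Bottom (3 → 9). Not NE.
(Top, C2, O): Row can switch to Bottom (4 → 7). Not NE.
(Top, C3, I): Row can switch to Bottom (0 → 9). Not NE.
(Top, C3, O): Column can switch to C1 (1 → 5). Not NE.
(Bottom, C1, I): Column can switch to C2 (2 → 3). Not NE.
(Bottom, C3, I): Row gets 9, best alternative 0; Column gets 5, best alternative 3; Matrix gets 3, best alternative 2. No profitable deviation — NE.
(The remaining 4 profiles each have a profitable deviation by the same check.)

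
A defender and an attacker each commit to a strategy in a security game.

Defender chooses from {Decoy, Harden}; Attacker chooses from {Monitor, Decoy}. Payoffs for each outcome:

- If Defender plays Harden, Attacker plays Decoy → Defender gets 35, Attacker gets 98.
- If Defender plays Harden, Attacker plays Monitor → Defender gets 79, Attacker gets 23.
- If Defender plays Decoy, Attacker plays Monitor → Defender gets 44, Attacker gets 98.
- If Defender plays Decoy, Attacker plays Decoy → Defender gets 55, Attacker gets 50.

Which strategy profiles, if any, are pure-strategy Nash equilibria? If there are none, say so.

No pure-strategy Nash equilibrium.

(Decoy, Monitor): Defender can switch to Harden (44 → 79). Not NE.
(Decoy, Decoy): Attacker can switch to Monitor (50 → 98). Not NE.
(Harden, Monitor): Attacker can switch to Decoy (23 → 98). Not NE.
(Harden, Decoy): Defender can switch to Decoy (35 → 55). Not NE.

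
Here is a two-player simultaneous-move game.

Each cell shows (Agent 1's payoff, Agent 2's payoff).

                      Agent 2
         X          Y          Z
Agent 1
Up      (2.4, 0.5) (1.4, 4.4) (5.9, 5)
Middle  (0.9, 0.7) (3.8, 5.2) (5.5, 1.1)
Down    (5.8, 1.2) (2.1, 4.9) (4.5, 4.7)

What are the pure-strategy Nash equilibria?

(Up, Z) and (Middle, Y)

(Up, X): Agent 1 can switch to Down (2.4 → 5.8). Not NE.
(Up, Y): Agent 1 can switch to Middle (1.4 → 3.8). Not NE.
(Up, Z): Agent 1 gets 5.9, best alternative 5.5; Agent 2 gets 5, best alternative 4.4. No profitable deviation — NE.
(Middle, X): Agent 1 can switch to Up (0.9 → 2.4). Not NE.
(Middle, Y): Agent 1 gets 3.8, best alternative 2.1; Agent 2 gets 5.2, best alternative 1.1. No profitable deviation — NE.
(Middle, Z): Agent 1 can switch to Up (5.5 → 5.9). Not NE.
(Down, X): Agent 2 can switch to Y (1.2 → 4.9). Not NE.
(Down, Y): Agent 1 can switch to Middle (2.1 → 3.8). Not NE.
(The remaining 1 profile has a profitable deviation by the same check.)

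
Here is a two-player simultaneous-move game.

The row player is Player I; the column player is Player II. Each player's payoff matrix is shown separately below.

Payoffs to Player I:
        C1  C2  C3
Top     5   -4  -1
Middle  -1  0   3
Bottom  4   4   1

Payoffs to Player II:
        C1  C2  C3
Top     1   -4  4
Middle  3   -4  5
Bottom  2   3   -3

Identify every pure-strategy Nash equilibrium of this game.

The pure Nash equilibria are (Middle, C3) and (Bottom, C2).

(Top, C1): Player II can switch to C3 (1 → 4). Not NE.
(Top, C2): Player I can switch to Middle (-4 → 0). Not NE.
(Top, C3): Player I can switch to Middle (-1 → 3). Not NE.
(Middle, C1): Player I can switch to Top (-1 → 5). Not NE.
(Middle, C2): Player I can switch to Bottom (0 → 4). Not NE.
(Middle, C3): Player I gets 3, best alternative 1; Player II gets 5, best alternative 3. No profitable deviation — NE.
(Bottom, C1): Player I can switch to Top (4 → 5). Not NE.
(Bottom, C2): Player I gets 4, best alternative 0; Player II gets 3, best alternative 2. No profitable deviation — NE.
(Bottom, C3): Player I can switch to Middle (1 → 3). Not NE.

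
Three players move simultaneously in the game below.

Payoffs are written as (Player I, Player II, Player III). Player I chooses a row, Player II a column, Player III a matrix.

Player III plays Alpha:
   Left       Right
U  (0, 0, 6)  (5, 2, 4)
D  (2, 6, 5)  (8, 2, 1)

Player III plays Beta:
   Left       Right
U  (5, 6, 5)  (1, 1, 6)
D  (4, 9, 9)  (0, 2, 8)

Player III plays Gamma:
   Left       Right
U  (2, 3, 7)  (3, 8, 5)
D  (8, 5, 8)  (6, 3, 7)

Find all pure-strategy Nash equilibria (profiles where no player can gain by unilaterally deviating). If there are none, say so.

Player I against (Left, Alpha): payoffs 0, 2 → best response D.
Player I against (Left, Beta): payoffs 5, 4 → best response U.
Player I against (Left, Gamma): payoffs 2, 8 → best response D.
Player I against (Right, Alpha): payoffs 5, 8 → best response D.
Player I against (Right, Beta): payoffs 1, 0 → best response U.
Player I against (Right, Gamma): payoffs 3, 6 → best response D.
Player II against (U, Alpha): payoffs 0, 2 → best response Right.
Player II against (U, Beta): payoffs 6, 1 → best response Left.
Player II against (U, Gamma): payoffs 3, 8 → best response Right.
Player II against (D, Alpha): payoffs 6, 2 → best response Left.
Player II against (D, Beta): payoffs 9, 2 → best response Left.
Player II against (D, Gamma): payoffs 5, 3 → best response Left.
Player III against (U, Left): payoffs 6, 5, 7 → best response Gamma.
Player III against (U, Right): payoffs 4, 6, 5 → best response Beta.
Player III against (D, Left): payoffs 5, 9, 8 → best response Beta.
Player III against (D, Right): payoffs 1, 8, 7 → best response Beta.
No profile is a mutual best response for all players.

No pure-strategy Nash equilibrium.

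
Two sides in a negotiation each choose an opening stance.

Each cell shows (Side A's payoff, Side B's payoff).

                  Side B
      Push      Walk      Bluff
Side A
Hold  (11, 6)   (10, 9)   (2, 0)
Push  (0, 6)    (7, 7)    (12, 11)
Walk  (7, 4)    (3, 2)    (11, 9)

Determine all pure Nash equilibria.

For each player, find the best response to each opponent profile; mutual best responses are the pure NE.
Side A against Push: payoffs 11, 0, 7 → best response Hold.
Side A against Walk: payoffs 10, 7, 3 → best response Hold.
Side A against Bluff: payoffs 2, 12, 11 → best response Push.
Side B against Hold: payoffs 6, 9, 0 → best response Walk.
Side B against Push: payoffs 6, 7, 11 → best response Bluff.
Side B against Walk: payoffs 4, 2, 9 → best response Bluff.
Mutual best responses: (Hold, Walk); (Push, Bluff).

Pure-strategy Nash equilibria: (Hold, Walk); (Push, Bluff)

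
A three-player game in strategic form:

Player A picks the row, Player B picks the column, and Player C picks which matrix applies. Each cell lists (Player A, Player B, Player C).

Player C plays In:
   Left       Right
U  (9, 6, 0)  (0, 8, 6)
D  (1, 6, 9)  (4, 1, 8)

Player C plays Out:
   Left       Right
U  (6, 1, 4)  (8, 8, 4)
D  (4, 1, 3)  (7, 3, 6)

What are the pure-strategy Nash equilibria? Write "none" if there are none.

(U, Left, In): Player B can switch to Right (6 → 8). Not NE.
(U, Left, Out): Player B can switch to Right (1 → 8). Not NE.
(U, Right, In): Player A can switch to D (0 → 4). Not NE.
(U, Right, Out): Player C can switch to In (4 → 6). Not NE.
(D, Left, In): Player A can switch to U (1 → 9). Not NE.
(D, Left, Out): Player A can switch to U (4 → 6). Not NE.
(D, Right, In): Player B can switch to Left (1 → 6). Not NE.
(D, Right, Out): Player A can switch to U (7 → 8). Not NE.

No pure-strategy Nash equilibrium.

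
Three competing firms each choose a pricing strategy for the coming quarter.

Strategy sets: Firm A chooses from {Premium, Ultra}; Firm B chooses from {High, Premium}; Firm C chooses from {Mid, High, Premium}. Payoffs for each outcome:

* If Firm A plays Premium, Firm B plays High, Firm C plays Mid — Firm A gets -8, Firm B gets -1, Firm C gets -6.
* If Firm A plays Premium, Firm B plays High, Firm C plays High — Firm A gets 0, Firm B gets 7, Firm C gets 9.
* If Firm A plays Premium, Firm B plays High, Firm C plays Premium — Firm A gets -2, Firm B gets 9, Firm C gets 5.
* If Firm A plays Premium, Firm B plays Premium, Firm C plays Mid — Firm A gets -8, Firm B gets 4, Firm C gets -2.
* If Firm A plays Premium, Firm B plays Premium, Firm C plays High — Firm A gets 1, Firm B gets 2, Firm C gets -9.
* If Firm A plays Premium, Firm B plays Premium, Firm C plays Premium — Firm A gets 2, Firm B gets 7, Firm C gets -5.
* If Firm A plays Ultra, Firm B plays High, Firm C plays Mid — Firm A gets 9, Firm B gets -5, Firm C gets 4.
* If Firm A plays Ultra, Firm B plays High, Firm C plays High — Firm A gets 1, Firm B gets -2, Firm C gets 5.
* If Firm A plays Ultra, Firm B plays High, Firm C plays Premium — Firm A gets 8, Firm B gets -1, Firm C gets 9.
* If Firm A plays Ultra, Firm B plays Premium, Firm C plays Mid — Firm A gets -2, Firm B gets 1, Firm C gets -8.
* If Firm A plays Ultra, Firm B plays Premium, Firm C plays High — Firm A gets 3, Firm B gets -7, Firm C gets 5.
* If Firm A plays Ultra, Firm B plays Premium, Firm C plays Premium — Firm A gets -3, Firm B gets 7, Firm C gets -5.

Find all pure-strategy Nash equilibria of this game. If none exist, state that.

none

(Premium, High, Mid): Firm A can switch to Ultra (-8 → 9). Not NE.
(Premium, High, High): Firm A can switch to Ultra (0 → 1). Not NE.
(Premium, High, Premium): Firm A can switch to Ultra (-2 → 8). Not NE.
(Premium, Premium, Mid): Firm A can switch to Ultra (-8 → -2). Not NE.
(Premium, Premium, High): Firm A can switch to Ultra (1 → 3). Not NE.
(Premium, Premium, Premium): Firm B can switch to High (7 → 9). Not NE.
(Ultra, High, Mid): Firm B can switch to Premium (-5 → 1). Not NE.
(Ultra, High, High): Firm C can switch to Premium (5 → 9). Not NE.
(Ultra, High, Premium): Firm B can switch to Premium (-1 → 7). Not NE.
(Ultra, Premium, Mid): Firm C can switch to High (-8 → 5). Not NE.
(Ultra, Premium, High): Firm B can switch to High (-7 → -2). Not NE.
(Ultra, Premium, Premium): Firm A can switch to Premium (-3 → 2). Not NE.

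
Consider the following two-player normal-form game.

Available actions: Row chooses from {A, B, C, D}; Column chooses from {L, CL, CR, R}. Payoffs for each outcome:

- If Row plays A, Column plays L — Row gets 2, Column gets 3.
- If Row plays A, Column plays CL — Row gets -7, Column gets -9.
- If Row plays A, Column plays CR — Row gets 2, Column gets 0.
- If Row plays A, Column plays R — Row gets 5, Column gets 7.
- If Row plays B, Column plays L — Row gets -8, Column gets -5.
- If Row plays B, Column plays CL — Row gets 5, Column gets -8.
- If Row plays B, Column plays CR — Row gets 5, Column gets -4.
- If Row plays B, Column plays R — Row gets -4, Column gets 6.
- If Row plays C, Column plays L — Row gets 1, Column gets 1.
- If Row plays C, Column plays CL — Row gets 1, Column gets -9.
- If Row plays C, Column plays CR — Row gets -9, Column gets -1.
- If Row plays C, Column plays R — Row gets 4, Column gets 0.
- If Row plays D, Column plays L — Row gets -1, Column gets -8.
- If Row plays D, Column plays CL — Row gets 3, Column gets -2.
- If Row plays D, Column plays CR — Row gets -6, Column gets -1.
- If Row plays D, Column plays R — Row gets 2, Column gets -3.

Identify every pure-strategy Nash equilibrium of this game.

(A, R)

(A, L): Column can switch to R (3 → 7). Not NE.
(A, CL): Row can switch to B (-7 → 5). Not NE.
(A, CR): Row can switch to B (2 → 5). Not NE.
(A, R): Row gets 5, best alternative 4; Column gets 7, best alternative 3. No profitable deviation — NE.
(B, L): Row can switch to A (-8 → 2). Not NE.
(B, CL): Column can switch to L (-8 → -5). Not NE.
(B, CR): Column can switch to R (-4 → 6). Not NE.
(The remaining 9 profiles each have a profitable deviation by the same check.)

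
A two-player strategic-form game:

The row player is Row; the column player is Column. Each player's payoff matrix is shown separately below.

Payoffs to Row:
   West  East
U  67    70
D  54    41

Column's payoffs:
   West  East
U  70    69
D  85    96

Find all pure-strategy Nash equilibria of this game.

The unique pure-strategy Nash equilibrium is (U, West).

Check each profile: it is a Nash equilibrium iff no player can strictly gain by switching unilaterally.
(U, West): Row gets 67, best alternative 54; Column gets 70, best alternative 69. No profitable deviation — NE.
(U, East): Column can switch to West (69 → 70). Not NE.
(D, West): Row can switch to U (54 → 67). Not NE.
(D, East): Row can switch to U (41 → 70). Not NE.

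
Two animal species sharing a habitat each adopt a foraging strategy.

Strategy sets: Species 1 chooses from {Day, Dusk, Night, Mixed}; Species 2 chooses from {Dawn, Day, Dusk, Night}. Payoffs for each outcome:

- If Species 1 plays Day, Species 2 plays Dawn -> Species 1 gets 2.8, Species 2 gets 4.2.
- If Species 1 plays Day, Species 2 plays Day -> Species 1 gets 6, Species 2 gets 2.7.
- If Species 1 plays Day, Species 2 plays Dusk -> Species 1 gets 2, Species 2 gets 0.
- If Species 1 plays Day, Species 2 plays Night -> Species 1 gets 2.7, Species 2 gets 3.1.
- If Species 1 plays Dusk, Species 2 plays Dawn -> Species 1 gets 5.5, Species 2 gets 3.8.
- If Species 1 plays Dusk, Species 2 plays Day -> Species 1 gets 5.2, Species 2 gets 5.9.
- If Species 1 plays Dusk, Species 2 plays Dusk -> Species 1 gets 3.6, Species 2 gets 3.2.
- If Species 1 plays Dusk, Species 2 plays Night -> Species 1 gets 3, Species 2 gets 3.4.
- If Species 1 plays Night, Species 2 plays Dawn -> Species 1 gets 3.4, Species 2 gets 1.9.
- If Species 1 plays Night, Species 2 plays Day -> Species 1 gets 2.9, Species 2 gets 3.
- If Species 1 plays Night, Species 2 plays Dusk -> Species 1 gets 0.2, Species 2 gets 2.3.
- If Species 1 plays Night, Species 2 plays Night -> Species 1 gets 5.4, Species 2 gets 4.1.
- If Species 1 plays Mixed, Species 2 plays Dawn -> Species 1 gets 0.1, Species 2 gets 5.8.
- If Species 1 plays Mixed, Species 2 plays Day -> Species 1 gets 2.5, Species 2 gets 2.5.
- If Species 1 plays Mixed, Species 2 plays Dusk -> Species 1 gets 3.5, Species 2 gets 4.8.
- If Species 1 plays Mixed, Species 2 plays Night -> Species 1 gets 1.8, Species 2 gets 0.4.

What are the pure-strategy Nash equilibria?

Species 1 against Dawn: payoffs 2.8, 5.5, 3.4, 0.1 → best response Dusk.
Species 1 against Day: payoffs 6, 5.2, 2.9, 2.5 → best response Day.
Species 1 against Dusk: payoffs 2, 3.6, 0.2, 3.5 → best response Dusk.
Species 1 against Night: payoffs 2.7, 3, 5.4, 1.8 → best response Night.
Species 2 against Day: payoffs 4.2, 2.7, 0, 3.1 → best response Dawn.
Species 2 against Dusk: payoffs 3.8, 5.9, 3.2, 3.4 → best response Day.
Species 2 against Night: payoffs 1.9, 3, 2.3, 4.1 → best response Night.
Species 2 against Mixed: payoffs 5.8, 2.5, 4.8, 0.4 → best response Dawn.
Mutual best responses: (Night, Night).

Pure NE: (Night, Night)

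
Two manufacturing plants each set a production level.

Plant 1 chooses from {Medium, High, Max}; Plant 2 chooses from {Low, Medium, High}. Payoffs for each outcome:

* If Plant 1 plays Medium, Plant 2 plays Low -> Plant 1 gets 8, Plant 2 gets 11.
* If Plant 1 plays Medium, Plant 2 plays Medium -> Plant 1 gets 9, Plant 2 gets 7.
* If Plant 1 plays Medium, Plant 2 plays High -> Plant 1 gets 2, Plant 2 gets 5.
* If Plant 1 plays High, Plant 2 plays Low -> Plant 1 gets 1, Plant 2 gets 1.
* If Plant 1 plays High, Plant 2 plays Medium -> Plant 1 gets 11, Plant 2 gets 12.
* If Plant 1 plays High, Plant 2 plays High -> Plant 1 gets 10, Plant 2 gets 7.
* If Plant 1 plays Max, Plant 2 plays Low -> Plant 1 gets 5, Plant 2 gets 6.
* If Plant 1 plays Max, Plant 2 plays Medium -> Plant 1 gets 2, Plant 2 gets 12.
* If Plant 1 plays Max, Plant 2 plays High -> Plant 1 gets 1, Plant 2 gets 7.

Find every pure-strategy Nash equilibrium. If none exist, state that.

For each strategy profile, look for a profitable unilateral deviation.
(Medium, Low): Plant 1 gets 8, best alternative 5; Plant 2 gets 11, best alternative 7. No profitable deviation — NE.
(Medium, Medium): Plant 1 can switch to High (9 → 11). Not NE.
(Medium, High): Plant 1 can switch to High (2 → 10). Not NE.
(High, Low): Plant 1 can switch to Medium (1 → 8). Not NE.
(High, Medium): Plant 1 gets 11, best alternative 9; Plant 2 gets 12, best alternative 7. No profitable deviation — NE.
(High, High): Plant 2 can switch to Medium (7 → 12). Not NE.
(Max, Low): Plant 1 can switch to Medium (5 → 8). Not NE.
(Max, Medium): Plant 1 can switch to Medium (2 → 9). Not NE.
(Max, High): Plant 1 can switch to Medium (1 → 2). Not NE.

Pure-strategy Nash equilibria: (Medium, Low) and (High, Medium)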